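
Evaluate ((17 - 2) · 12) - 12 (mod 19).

17 - 2 = 15
15 · 12 = 180 ≡ 9 (mod 19)
9 - 12 = -3 ≡ 16 (mod 19)

16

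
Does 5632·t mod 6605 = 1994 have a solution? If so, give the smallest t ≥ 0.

317

gcd(5632, 6605) = 1, so a unique solution mod 6605 exists.
5632⁻¹ ≡ 5098 (mod 6605).
t ≡ 5098·1994 ≡ 317 (mod 6605).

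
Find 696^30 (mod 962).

454

Using repeated squaring:
696^1 ≡ 696 (mod 962)
696^2 ≡ 696^2 = 484416 ≡ 530 (mod 962)
696^4 ≡ 530^2 = 280900 ≡ 958 (mod 962)
696^8 ≡ 958^2 = 917764 ≡ 16 (mod 962)
696^16 ≡ 16^2 = 256 (mod 962)
696^30 = 696^16 * 696^8 * 696^4 * 696^2 ≡ 256 * 16 * 958 * 530 (mod 962).
Accumulate the product:
256 * 16 = 4096 ≡ 248
248 * 958 = 237584 ≡ 932
932 * 530 = 493960 ≡ 454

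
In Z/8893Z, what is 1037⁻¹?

4588

By the extended Euclidean algorithm:
8893 = 8*1037 + 597
1037 = 1*597 + 440
597 = 1*440 + 157
440 = 2*157 + 126
157 = 1*126 + 31
126 = 4*31 + 2
31 = 15*2 + 1
2 = 2*1 + 0
gcd(1037, 8893) = 1, so the inverse exists.
Bézout: 1 = 502*8893 − 4305*1037.
So 1037⁻¹ ≡ −4305 ≡ 4588 (mod 8893).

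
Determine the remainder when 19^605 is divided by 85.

By square-and-multiply:
605 in binary is 1001011101, i.e. 605 = 512 + 64 + 16 + 8 + 4 + 1.
19^1 ≡ 19 (mod 85)
19^2 ≡ 19^2 = 361 ≡ 21 (mod 85)
19^4 ≡ 21^2 = 441 ≡ 16 (mod 85)
19^8 ≡ 16^2 = 256 ≡ 1 (mod 85)
19^16 ≡ 1^2 = 1 (mod 85)
19^32 ≡ 1^2 = 1 (mod 85)
19^64 ≡ 1^2 = 1 (mod 85)
19^128 ≡ 1^2 = 1 (mod 85)
19^256 ≡ 1^2 = 1 (mod 85)
19^512 ≡ 1^2 = 1 (mod 85)
19^605 = 19^512 · 19^64 · 19^16 · 19^8 · 19^4 · 19^1 ≡ 1 · 1 · 1 · 1 · 16 · 19 (mod 85).
Accumulate the product:
1 · 1 = 1
1 · 1 = 1
1 · 1 = 1
1 · 16 = 16
16 · 19 = 304 ≡ 49

49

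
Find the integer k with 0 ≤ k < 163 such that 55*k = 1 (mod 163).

Apply the Euclidean algorithm and back-substitute:
163 = 2×55 + 53
55 = 1×53 + 2
53 = 26×2 + 1
2 = 2×1 + 0
gcd(55, 163) = 1, so the inverse exists.
Back-substitute for 1:
1 = 1×53 − 26×2
  = −26×55 + 27×53
  = 27×163 − 80×55
So 55⁻¹ ≡ −80 ≡ 83 (mod 163).

83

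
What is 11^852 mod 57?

1

11^1 ≡ 11 (mod 57)
11^2 ≡ 11^2 = 121 ≡ 7 (mod 57)
11^4 ≡ 7^2 = 49 (mod 57)
11^8 ≡ 49^2 = 2401 ≡ 7 (mod 57)
11^16 ≡ 7^2 = 49 (mod 57)
11^32 ≡ 49^2 = 2401 ≡ 7 (mod 57)
11^64 ≡ 7^2 = 49 (mod 57)
11^128 ≡ 49^2 = 2401 ≡ 7 (mod 57)
11^256 ≡ 7^2 = 49 (mod 57)
11^512 ≡ 49^2 = 2401 ≡ 7 (mod 57)
11^852 = 11^512 · 11^256 · 11^64 · 11^16 · 11^4 ≡ 7 · 49 · 49 · 49 · 49 (mod 57).
Accumulate the product:
7 · 49 = 343 ≡ 1
1 · 49 = 49
49 · 49 = 2401 ≡ 7
7 · 49 = 343 ≡ 1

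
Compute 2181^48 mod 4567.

Using repeated squaring:
48 in binary is 110000, i.e. 48 = 32 + 16.
2181^1 ≡ 2181 (mod 4567)
2181^2 ≡ 2181^2 = 4756761 ≡ 2514 (mod 4567)
2181^4 ≡ 2514^2 = 6320196 ≡ 4035 (mod 4567)
2181^8 ≡ 4035^2 = 16281225 ≡ 4437 (mod 4567)
2181^16 ≡ 4437^2 = 19686969 ≡ 3199 (mod 4567)
2181^32 ≡ 3199^2 = 10233601 ≡ 3521 (mod 4567)
2181^48 = 2181^32 * 2181^16 ≡ 3521 * 3199 (mod 4567).
3521 * 3199 = 11263679 ≡ 1457 (mod 4567).

1457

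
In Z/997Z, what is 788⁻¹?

353

997 = 1×788 + 209
788 = 3×209 + 161
209 = 1×161 + 48
161 = 3×48 + 17
48 = 2×17 + 14
17 = 1×14 + 3
14 = 4×3 + 2
3 = 1×2 + 1
2 = 2×1 + 0
gcd(788, 997) = 1, so the inverse exists.
Back-substitute for 1:
1 = 1×3 − 1×2
  = −1×14 + 5×3
  = 5×17 − 6×14
  = −6×48 + 17×17
  = 17×161 − 57×48
  = −57×209 + 74×161
  = 74×788 − 279×209
  = −279×997 + 353×788
So 788⁻¹ ≡ 353 (mod 997).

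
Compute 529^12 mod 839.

160

12 in binary is 1100, i.e. 12 = 8 + 4.
529^1 ≡ 529 (mod 839)
529^2 ≡ 529^2 = 279841 ≡ 454 (mod 839)
529^4 ≡ 454^2 = 206116 ≡ 561 (mod 839)
529^8 ≡ 561^2 = 314721 ≡ 96 (mod 839)
529^12 = 529^8 × 529^4 ≡ 96 × 561 (mod 839).
96 × 561 = 53856 ≡ 160 (mod 839).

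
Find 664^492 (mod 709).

By square-and-multiply:
492 in binary is 111101100, i.e. 492 = 256 + 128 + 64 + 32 + 8 + 4.
664^1 ≡ 664 (mod 709)
664^2 ≡ 664^2 = 440896 ≡ 607 (mod 709)
664^4 ≡ 607^2 = 368449 ≡ 478 (mod 709)
664^8 ≡ 478^2 = 228484 ≡ 186 (mod 709)
664^16 ≡ 186^2 = 34596 ≡ 564 (mod 709)
664^32 ≡ 564^2 = 318096 ≡ 464 (mod 709)
664^64 ≡ 464^2 = 215296 ≡ 469 (mod 709)
664^128 ≡ 469^2 = 219961 ≡ 171 (mod 709)
664^256 ≡ 171^2 = 29241 ≡ 172 (mod 709)
664^492 = 664^256 · 664^128 · 664^64 · 664^32 · 664^8 · 664^4 ≡ 172 · 171 · 469 · 464 · 186 · 478 (mod 709).
Accumulate the product:
172 · 171 = 29412 ≡ 343
343 · 469 = 160867 ≡ 633
633 · 464 = 293712 ≡ 186
186 · 186 = 34596 ≡ 564
564 · 478 = 269592 ≡ 172

172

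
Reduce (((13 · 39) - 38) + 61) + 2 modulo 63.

13 · 39 = 507 ≡ 3 (mod 63)
3 - 38 = -35 ≡ 28 (mod 63)
28 + 61 = 89 ≡ 26 (mod 63)
26 + 2 = 28

28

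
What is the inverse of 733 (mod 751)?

292

Apply the Euclidean algorithm and back-substitute:
751 = 1·733 + 18
733 = 40·18 + 13
18 = 1·13 + 5
13 = 2·5 + 3
5 = 1·3 + 2
3 = 1·2 + 1
2 = 2·1 + 0
gcd(733, 751) = 1, so the inverse exists.
Back-substitute for 1:
1 = 1·3 − 1·2
  = −1·5 + 2·3
  = 2·13 − 5·5
  = −5·18 + 7·13
  = 7·733 − 285·18
  = −285·751 + 292·733
So 733⁻¹ ≡ 292 (mod 751).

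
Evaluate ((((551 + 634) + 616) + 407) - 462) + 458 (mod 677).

173

551 + 634 = 1185 ≡ 508 (mod 677)
508 + 616 = 1124 ≡ 447 (mod 677)
447 + 407 = 854 ≡ 177 (mod 677)
177 - 462 = -285 ≡ 392 (mod 677)
392 + 458 = 850 ≡ 173 (mod 677)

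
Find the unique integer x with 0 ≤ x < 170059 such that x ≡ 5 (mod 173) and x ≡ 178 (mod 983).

178

173⁻¹ mod 983: 173·858 ≡ 1 (mod 983), so 173⁻¹ ≡ 858.
x = 5 + 173·((178 − 5)·858 mod 983) = 5 + 173·1 = 178.
Check: 178 mod 173 = 5, 178 mod 983 = 178. ✓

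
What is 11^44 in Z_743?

492

Compute successive squares:
44 in binary is 101100, i.e. 44 = 32 + 8 + 4.
11^1 ≡ 11 (mod 743)
11^2 ≡ 11^2 = 121 (mod 743)
11^4 ≡ 121^2 = 14641 ≡ 524 (mod 743)
11^8 ≡ 524^2 = 274576 ≡ 409 (mod 743)
11^16 ≡ 409^2 = 167281 ≡ 106 (mod 743)
11^32 ≡ 106^2 = 11236 ≡ 91 (mod 743)
11^44 = 11^32 · 11^8 · 11^4 ≡ 91 · 409 · 524 (mod 743).
Accumulate the product:
91 · 409 = 37219 ≡ 69
69 · 524 = 36156 ≡ 492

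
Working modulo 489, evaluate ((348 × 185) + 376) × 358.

348 × 185 = 64380 ≡ 321 (mod 489)
321 + 376 = 697 ≡ 208 (mod 489)
208 × 358 = 74464 ≡ 136 (mod 489)

136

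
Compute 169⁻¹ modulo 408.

408 = 2×169 + 70
169 = 2×70 + 29
70 = 2×29 + 12
29 = 2×12 + 5
12 = 2×5 + 2
5 = 2×2 + 1
2 = 2×1 + 0
gcd(169, 408) = 1, so the inverse exists.
Bézout: 1 = −70×408 + 169×169.
So 169⁻¹ ≡ 169 (mod 408).

169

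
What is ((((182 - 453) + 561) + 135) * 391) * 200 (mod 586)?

10

182 - 453 = -271 ≡ 315 (mod 586)
315 + 561 = 876 ≡ 290 (mod 586)
290 + 135 = 425
425 * 391 = 166175 ≡ 337 (mod 586)
337 * 200 = 67400 ≡ 10 (mod 586)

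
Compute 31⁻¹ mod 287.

287 = 9*31 + 8
31 = 3*8 + 7
8 = 1*7 + 1
7 = 7*1 + 0
gcd(31, 287) = 1, so the inverse exists.
Bézout: 1 = 4*287 − 37*31.
So 31⁻¹ ≡ −37 ≡ 250 (mod 287).

250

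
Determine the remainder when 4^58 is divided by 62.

58 in binary is 111010, i.e. 58 = 32 + 16 + 8 + 2.
4^1 ≡ 4 (mod 62)
4^2 ≡ 4^2 = 16 (mod 62)
4^4 ≡ 16^2 = 256 ≡ 8 (mod 62)
4^8 ≡ 8^2 = 64 ≡ 2 (mod 62)
4^16 ≡ 2^2 = 4 (mod 62)
4^32 ≡ 4^2 = 16 (mod 62)
4^58 = 4^32 · 4^16 · 4^8 · 4^2 ≡ 16 · 4 · 2 · 16 (mod 62).
Accumulate the product:
16 · 4 = 64 ≡ 2
2 · 2 = 4
4 · 16 = 64 ≡ 2

2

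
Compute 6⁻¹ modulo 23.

23 = 3×6 + 5
6 = 1×5 + 1
5 = 5×1 + 0
gcd(6, 23) = 1, so the inverse exists.
Back-substitute for 1:
1 = 1×6 − 1×5
  = −1×23 + 4×6
So 6⁻¹ ≡ 4 (mod 23).

4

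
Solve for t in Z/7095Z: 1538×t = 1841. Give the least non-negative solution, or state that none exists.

7027

gcd(1538, 7095) = 1, so a unique solution mod 7095 exists.
1538⁻¹ ≡ 632 (mod 7095).
t ≡ 632×1841 ≡ 7027 (mod 7095).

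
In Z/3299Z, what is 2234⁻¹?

3299 = 1×2234 + 1065
2234 = 2×1065 + 104
1065 = 10×104 + 25
104 = 4×25 + 4
25 = 6×4 + 1
4 = 4×1 + 0
gcd(2234, 3299) = 1, so the inverse exists.
Bézout: 1 = 537×3299 − 793×2234.
So 2234⁻¹ ≡ −793 ≡ 2506 (mod 3299).

2506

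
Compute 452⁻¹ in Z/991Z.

467

Run the extended Euclidean algorithm:
991 = 2×452 + 87
452 = 5×87 + 17
87 = 5×17 + 2
17 = 8×2 + 1
2 = 2×1 + 0
gcd(452, 991) = 1, so the inverse exists.
Back-substitute for 1:
1 = 1×17 − 8×2
  = −8×87 + 41×17
  = 41×452 − 213×87
  = −213×991 + 467×452
So 452⁻¹ ≡ 467 (mod 991).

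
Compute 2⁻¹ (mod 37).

Run the extended Euclidean algorithm:
37 = 18×2 + 1
2 = 2×1 + 0
gcd(2, 37) = 1, so the inverse exists.
Back-substitute for 1:
1 = 1×37 − 18×2
So 2⁻¹ ≡ −18 ≡ 19 (mod 37).

19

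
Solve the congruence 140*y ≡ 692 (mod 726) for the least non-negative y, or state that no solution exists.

202

gcd(140, 726) = 2, and 2 | 692, so solutions exist.
Divide through by 2: 70*y = 346 (mod 363).
70⁻¹ ≡ 223 (mod 363).
y ≡ 223*346 ≡ 202 (mod 363).
The smallest non-negative solution is y = 202.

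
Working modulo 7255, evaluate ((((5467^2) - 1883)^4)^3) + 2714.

6800

(5467)^2 ≡ 4744 (mod 7255)
4744 - 1883 = 2861
(2861)^4 ≡ 3566 (mod 7255)
(3566)^3 ≡ 4086 (mod 7255)
4086 + 2714 = 6800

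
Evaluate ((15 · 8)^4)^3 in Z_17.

15 · 8 = 120 ≡ 1 (mod 17)
(1)^4 ≡ 1 (mod 17)
(1)^3 ≡ 1 (mod 17)

1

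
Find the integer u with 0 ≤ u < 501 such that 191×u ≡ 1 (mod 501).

341

501 = 2·191 + 119
191 = 1·119 + 72
119 = 1·72 + 47
72 = 1·47 + 25
47 = 1·25 + 22
25 = 1·22 + 3
22 = 7·3 + 1
3 = 3·1 + 0
gcd(191, 501) = 1, so the inverse exists.
Back-substitute for 1:
1 = 1·22 − 7·3
  = −7·25 + 8·22
  = 8·47 − 15·25
  = −15·72 + 23·47
  = 23·119 − 38·72
  = −38·191 + 61·119
  = 61·501 − 160·191
So 191⁻¹ ≡ −160 ≡ 341 (mod 501).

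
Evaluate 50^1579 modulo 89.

50^1 ≡ 50 (mod 89)
50^2 ≡ 50^2 = 2500 ≡ 8 (mod 89)
50^4 ≡ 8^2 = 64 (mod 89)
50^8 ≡ 64^2 = 4096 ≡ 2 (mod 89)
50^16 ≡ 2^2 = 4 (mod 89)
50^32 ≡ 4^2 = 16 (mod 89)
50^64 ≡ 16^2 = 256 ≡ 78 (mod 89)
50^128 ≡ 78^2 = 6084 ≡ 32 (mod 89)
50^256 ≡ 32^2 = 1024 ≡ 45 (mod 89)
50^512 ≡ 45^2 = 2025 ≡ 67 (mod 89)
50^1024 ≡ 67^2 = 4489 ≡ 39 (mod 89)
50^1579 = 50^1024 * 50^512 * 50^32 * 50^8 * 50^2 * 50^1 ≡ 39 * 67 * 16 * 2 * 8 * 50 (mod 89).
Accumulate the product:
39 * 67 = 2613 ≡ 32
32 * 16 = 512 ≡ 67
67 * 2 = 134 ≡ 45
45 * 8 = 360 ≡ 4
4 * 50 = 200 ≡ 22

22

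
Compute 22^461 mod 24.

16

Using repeated squaring:
461 in binary is 111001101, i.e. 461 = 256 + 128 + 64 + 8 + 4 + 1.
22^1 ≡ 22 (mod 24)
22^2 ≡ 22^2 = 484 ≡ 4 (mod 24)
22^4 ≡ 4^2 = 16 (mod 24)
22^8 ≡ 16^2 = 256 ≡ 16 (mod 24)
22^16 ≡ 16^2 = 256 ≡ 16 (mod 24)
22^32 ≡ 16^2 = 256 ≡ 16 (mod 24)
22^64 ≡ 16^2 = 256 ≡ 16 (mod 24)
22^128 ≡ 16^2 = 256 ≡ 16 (mod 24)
22^256 ≡ 16^2 = 256 ≡ 16 (mod 24)
22^461 = 22^256 × 22^128 × 22^64 × 22^8 × 22^4 × 22^1 ≡ 16 × 16 × 16 × 16 × 16 × 22 (mod 24).
Accumulate the product:
16 × 16 = 256 ≡ 16
16 × 16 = 256 ≡ 16
16 × 16 = 256 ≡ 16
16 × 16 = 256 ≡ 16
16 × 22 = 352 ≡ 16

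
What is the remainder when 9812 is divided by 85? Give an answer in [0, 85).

37

9812 = 115·85 + 37, so 9812 ≡ 37 (mod 85).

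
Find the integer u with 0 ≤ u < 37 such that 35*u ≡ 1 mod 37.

By the extended Euclidean algorithm:
37 = 1×35 + 2
35 = 17×2 + 1
2 = 2×1 + 0
gcd(35, 37) = 1, so the inverse exists.
Back-substitute for 1:
1 = 1×35 − 17×2
  = −17×37 + 18×35
So 35⁻¹ ≡ 18 (mod 37).

18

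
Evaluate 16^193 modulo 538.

193 in binary is 11000001, i.e. 193 = 128 + 64 + 1.
16^1 ≡ 16 (mod 538)
16^2 ≡ 16^2 = 256 (mod 538)
16^4 ≡ 256^2 = 65536 ≡ 438 (mod 538)
16^8 ≡ 438^2 = 191844 ≡ 316 (mod 538)
16^16 ≡ 316^2 = 99856 ≡ 326 (mod 538)
16^32 ≡ 326^2 = 106276 ≡ 290 (mod 538)
16^64 ≡ 290^2 = 84100 ≡ 172 (mod 538)
16^128 ≡ 172^2 = 29584 ≡ 532 (mod 538)
16^193 = 16^128 × 16^64 × 16^1 ≡ 532 × 172 × 16 (mod 538).
Accumulate the product:
532 × 172 = 91504 ≡ 44
44 × 16 = 704 ≡ 166

166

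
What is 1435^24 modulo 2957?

Using repeated squaring:
24 in binary is 11000, i.e. 24 = 16 + 8.
1435^1 ≡ 1435 (mod 2957)
1435^2 ≡ 1435^2 = 2059225 ≡ 1153 (mod 2957)
1435^4 ≡ 1153^2 = 1329409 ≡ 1716 (mod 2957)
1435^8 ≡ 1716^2 = 2944656 ≡ 2441 (mod 2957)
1435^16 ≡ 2441^2 = 5958481 ≡ 126 (mod 2957)
1435^24 = 1435^16 × 1435^8 ≡ 126 × 2441 (mod 2957).
126 × 2441 = 307566 ≡ 38 (mod 2957).

38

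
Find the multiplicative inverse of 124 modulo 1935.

1264

By the extended Euclidean algorithm:
1935 = 15·124 + 75
124 = 1·75 + 49
75 = 1·49 + 26
49 = 1·26 + 23
26 = 1·23 + 3
23 = 7·3 + 2
3 = 1·2 + 1
2 = 2·1 + 0
gcd(124, 1935) = 1, so the inverse exists.
Back-substitute for 1:
1 = 1·3 − 1·2
  = −1·23 + 8·3
  = 8·26 − 9·23
  = −9·49 + 17·26
  = 17·75 − 26·49
  = −26·124 + 43·75
  = 43·1935 − 671·124
So 124⁻¹ ≡ −671 ≡ 1264 (mod 1935).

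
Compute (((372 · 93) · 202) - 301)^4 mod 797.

625

372 · 93 = 34596 ≡ 325 (mod 797)
325 · 202 = 65650 ≡ 296 (mod 797)
296 - 301 = -5 ≡ 792 (mod 797)
(792)^4 ≡ 625 (mod 797)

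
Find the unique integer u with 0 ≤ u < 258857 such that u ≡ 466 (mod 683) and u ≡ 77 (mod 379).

121357

683⁻¹ mod 379: 683×96 ≡ 1 (mod 379), so 683⁻¹ ≡ 96.
u = 466 + 683×((77 − 466)×96 mod 379) = 466 + 683×177 = 121357.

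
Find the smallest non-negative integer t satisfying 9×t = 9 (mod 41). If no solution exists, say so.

1

gcd(9, 41) = 1, so a unique solution mod 41 exists.
9⁻¹ ≡ 32 (mod 41).
t ≡ 32×9 ≡ 1 (mod 41).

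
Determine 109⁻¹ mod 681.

25

681 = 6·109 + 27
109 = 4·27 + 1
27 = 27·1 + 0
gcd(109, 681) = 1, so the inverse exists.
Back-substitute for 1:
1 = 1·109 − 4·27
  = −4·681 + 25·109
So 109⁻¹ ≡ 25 (mod 681).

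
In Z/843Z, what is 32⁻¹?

843 = 26*32 + 11
32 = 2*11 + 10
11 = 1*10 + 1
10 = 10*1 + 0
gcd(32, 843) = 1, so the inverse exists.
Back-substitute for 1:
1 = 1*11 − 1*10
  = −1*32 + 3*11
  = 3*843 − 79*32
So 32⁻¹ ≡ −79 ≡ 764 (mod 843).

764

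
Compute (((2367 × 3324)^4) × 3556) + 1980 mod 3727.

2367 × 3324 = 7867908 ≡ 211 (mod 3727)
(211)^4 ≡ 212 (mod 3727)
212 × 3556 = 753872 ≡ 1018 (mod 3727)
1018 + 1980 = 2998

2998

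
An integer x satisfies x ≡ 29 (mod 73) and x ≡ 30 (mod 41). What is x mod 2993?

686

73⁻¹ mod 41: 73*9 ≡ 1 (mod 41), so 73⁻¹ ≡ 9.
x = 29 + 73*((30 − 29)*9 mod 41) = 29 + 73*9 = 686.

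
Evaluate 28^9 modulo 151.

67

Using repeated squaring:
9 in binary is 1001, i.e. 9 = 8 + 1.
28^1 ≡ 28 (mod 151)
28^2 ≡ 28^2 = 784 ≡ 29 (mod 151)
28^4 ≡ 29^2 = 841 ≡ 86 (mod 151)
28^8 ≡ 86^2 = 7396 ≡ 148 (mod 151)
28^9 = 28^8 * 28^1 ≡ 148 * 28 (mod 151).
148 * 28 = 4144 ≡ 67 (mod 151).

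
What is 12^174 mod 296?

248

Using repeated squaring:
174 in binary is 10101110, i.e. 174 = 128 + 32 + 8 + 4 + 2.
12^1 ≡ 12 (mod 296)
12^2 ≡ 12^2 = 144 (mod 296)
12^4 ≡ 144^2 = 20736 ≡ 16 (mod 296)
12^8 ≡ 16^2 = 256 (mod 296)
12^16 ≡ 256^2 = 65536 ≡ 120 (mod 296)
12^32 ≡ 120^2 = 14400 ≡ 192 (mod 296)
12^64 ≡ 192^2 = 36864 ≡ 160 (mod 296)
12^128 ≡ 160^2 = 25600 ≡ 144 (mod 296)
12^174 = 12^128 × 12^32 × 12^8 × 12^4 × 12^2 ≡ 144 × 192 × 256 × 16 × 144 (mod 296).
Accumulate the product:
144 × 192 = 27648 ≡ 120
120 × 256 = 30720 ≡ 232
232 × 16 = 3712 ≡ 160
160 × 144 = 23040 ≡ 248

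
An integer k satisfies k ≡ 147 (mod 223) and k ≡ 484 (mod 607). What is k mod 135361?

27799

223⁻¹ mod 607: 223*49 ≡ 1 (mod 607), so 223⁻¹ ≡ 49.
k = 147 + 223*((484 − 147)*49 mod 607) = 147 + 223*124 = 27799.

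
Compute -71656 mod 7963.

-71656 = -9×7963 + 11, so -71656 ≡ 11 (mod 7963).

11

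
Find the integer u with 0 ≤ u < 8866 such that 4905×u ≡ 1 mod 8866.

8866 = 1·4905 + 3961
4905 = 1·3961 + 944
3961 = 4·944 + 185
944 = 5·185 + 19
185 = 9·19 + 14
19 = 1·14 + 5
14 = 2·5 + 4
5 = 1·4 + 1
4 = 4·1 + 0
gcd(4905, 8866) = 1, so the inverse exists.
Back-substitute for 1:
1 = 1·5 − 1·4
  = −1·14 + 3·5
  = 3·19 − 4·14
  = −4·185 + 39·19
  = 39·944 − 199·185
  = −199·3961 + 835·944
  = 835·4905 − 1034·3961
  = −1034·8866 + 1869·4905
So 4905⁻¹ ≡ 1869 (mod 8866).

1869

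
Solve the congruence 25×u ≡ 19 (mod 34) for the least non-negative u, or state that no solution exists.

13

gcd(25, 34) = 1, so a unique solution mod 34 exists.
25⁻¹ ≡ 15 (mod 34).
u ≡ 15×19 ≡ 13 (mod 34).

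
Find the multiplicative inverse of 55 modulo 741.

256

741 = 13*55 + 26
55 = 2*26 + 3
26 = 8*3 + 2
3 = 1*2 + 1
2 = 2*1 + 0
gcd(55, 741) = 1, so the inverse exists.
Back-substitute for 1:
1 = 1*3 − 1*2
  = −1*26 + 9*3
  = 9*55 − 19*26
  = −19*741 + 256*55
So 55⁻¹ ≡ 256 (mod 741).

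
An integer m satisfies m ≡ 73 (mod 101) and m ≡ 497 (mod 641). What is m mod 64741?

55623

101⁻¹ mod 641: 101×476 ≡ 1 (mod 641), so 101⁻¹ ≡ 476.
m = 73 + 101×((497 − 73)×476 mod 641) = 73 + 101×550 = 55623.
Check: 55623 mod 101 = 73, 55623 mod 641 = 497. ✓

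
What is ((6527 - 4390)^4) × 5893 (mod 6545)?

3288

6527 - 4390 = 2137
(2137)^4 ≡ 2886 (mod 6545)
2886 × 5893 = 17007198 ≡ 3288 (mod 6545)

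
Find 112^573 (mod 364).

By square-and-multiply:
573 in binary is 1000111101, i.e. 573 = 512 + 32 + 16 + 8 + 4 + 1.
112^1 ≡ 112 (mod 364)
112^2 ≡ 112^2 = 12544 ≡ 168 (mod 364)
112^4 ≡ 168^2 = 28224 ≡ 196 (mod 364)
112^8 ≡ 196^2 = 38416 ≡ 196 (mod 364)
112^16 ≡ 196^2 = 38416 ≡ 196 (mod 364)
112^32 ≡ 196^2 = 38416 ≡ 196 (mod 364)
112^64 ≡ 196^2 = 38416 ≡ 196 (mod 364)
112^128 ≡ 196^2 = 38416 ≡ 196 (mod 364)
112^256 ≡ 196^2 = 38416 ≡ 196 (mod 364)
112^512 ≡ 196^2 = 38416 ≡ 196 (mod 364)
112^573 = 112^512 × 112^32 × 112^16 × 112^8 × 112^4 × 112^1 ≡ 196 × 196 × 196 × 196 × 196 × 112 (mod 364).
Accumulate the product:
196 × 196 = 38416 ≡ 196
196 × 196 = 38416 ≡ 196
196 × 196 = 38416 ≡ 196
196 × 196 = 38416 ≡ 196
196 × 112 = 21952 ≡ 112

112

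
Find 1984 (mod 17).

1984 = 116*17 + 12, so 1984 ≡ 12 (mod 17).

12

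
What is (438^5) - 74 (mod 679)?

(438)^5 ≡ 338 (mod 679)
338 - 74 = 264

264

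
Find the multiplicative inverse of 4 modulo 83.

21

83 = 20*4 + 3
4 = 1*3 + 1
3 = 3*1 + 0
gcd(4, 83) = 1, so the inverse exists.
Back-substitute for 1:
1 = 1*4 − 1*3
  = −1*83 + 21*4
So 4⁻¹ ≡ 21 (mod 83).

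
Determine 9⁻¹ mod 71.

Run the extended Euclidean algorithm:
71 = 7·9 + 8
9 = 1·8 + 1
8 = 8·1 + 0
gcd(9, 71) = 1, so the inverse exists.
Bézout: 1 = −1·71 + 8·9.
So 9⁻¹ ≡ 8 (mod 71).

8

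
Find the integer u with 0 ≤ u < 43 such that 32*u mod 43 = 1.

39

Apply the Euclidean algorithm and back-substitute:
43 = 1*32 + 11
32 = 2*11 + 10
11 = 1*10 + 1
10 = 10*1 + 0
gcd(32, 43) = 1, so the inverse exists.
Back-substitute for 1:
1 = 1*11 − 1*10
  = −1*32 + 3*11
  = 3*43 − 4*32
So 32⁻¹ ≡ −4 ≡ 39 (mod 43).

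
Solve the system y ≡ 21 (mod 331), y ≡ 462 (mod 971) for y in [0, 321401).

5317

331⁻¹ mod 971: 331*927 ≡ 1 (mod 971), so 331⁻¹ ≡ 927.
y = 21 + 331*((462 − 21)*927 mod 971) = 21 + 331*16 = 5317.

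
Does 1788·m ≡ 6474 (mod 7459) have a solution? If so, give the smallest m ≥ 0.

gcd(1788, 7459) = 1, so a unique solution mod 7459 exists.
1788⁻¹ ≡ 2624 (mod 7459).
m ≡ 2624·6474 ≡ 3633 (mod 7459).

3633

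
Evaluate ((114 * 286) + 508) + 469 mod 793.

275

114 * 286 = 32604 ≡ 91 (mod 793)
91 + 508 = 599
599 + 469 = 1068 ≡ 275 (mod 793)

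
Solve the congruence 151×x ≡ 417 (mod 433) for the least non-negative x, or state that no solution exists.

344

gcd(151, 433) = 1, so a unique solution mod 433 exists.
151⁻¹ ≡ 195 (mod 433).
x ≡ 195×417 ≡ 344 (mod 433).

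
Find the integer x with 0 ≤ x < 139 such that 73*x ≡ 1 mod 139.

Run the extended Euclidean algorithm:
139 = 1·73 + 66
73 = 1·66 + 7
66 = 9·7 + 3
7 = 2·3 + 1
3 = 3·1 + 0
gcd(73, 139) = 1, so the inverse exists.
Bézout: 1 = −21·139 + 40·73.
So 73⁻¹ ≡ 40 (mod 139).

40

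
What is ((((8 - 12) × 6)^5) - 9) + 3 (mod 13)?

0

8 - 12 = -4 ≡ 9 (mod 13)
9 × 6 = 54 ≡ 2 (mod 13)
(2)^5 ≡ 6 (mod 13)
6 - 9 = -3 ≡ 10 (mod 13)
10 + 3 = 13 ≡ 0 (mod 13)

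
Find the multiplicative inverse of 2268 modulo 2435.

By the extended Euclidean algorithm:
2435 = 1×2268 + 167
2268 = 13×167 + 97
167 = 1×97 + 70
97 = 1×70 + 27
70 = 2×27 + 16
27 = 1×16 + 11
16 = 1×11 + 5
11 = 2×5 + 1
5 = 5×1 + 0
gcd(2268, 2435) = 1, so the inverse exists.
Back-substitute for 1:
1 = 1×11 − 2×5
  = −2×16 + 3×11
  = 3×27 − 5×16
  = −5×70 + 13×27
  = 13×97 − 18×70
  = −18×167 + 31×97
  = 31×2268 − 421×167
  = −421×2435 + 452×2268
So 2268⁻¹ ≡ 452 (mod 2435).

452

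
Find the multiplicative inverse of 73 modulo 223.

55

223 = 3×73 + 4
73 = 18×4 + 1
4 = 4×1 + 0
gcd(73, 223) = 1, so the inverse exists.
Back-substitute for 1:
1 = 1×73 − 18×4
  = −18×223 + 55×73
So 73⁻¹ ≡ 55 (mod 223).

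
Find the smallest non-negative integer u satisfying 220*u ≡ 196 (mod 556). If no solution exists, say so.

gcd(220, 556) = 4, and 4 | 196, so solutions exist.
Divide through by 4: 55*u mod 139 = 49.
55⁻¹ ≡ 91 (mod 139).
u ≡ 91*49 ≡ 11 (mod 139).
The smallest non-negative solution is u = 11.

11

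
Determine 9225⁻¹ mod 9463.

9463 = 1×9225 + 238
9225 = 38×238 + 181
238 = 1×181 + 57
181 = 3×57 + 10
57 = 5×10 + 7
10 = 1×7 + 3
7 = 2×3 + 1
3 = 3×1 + 0
gcd(9225, 9463) = 1, so the inverse exists.
Back-substitute for 1:
1 = 1×7 − 2×3
  = −2×10 + 3×7
  = 3×57 − 17×10
  = −17×181 + 54×57
  = 54×238 − 71×181
  = −71×9225 + 2752×238
  = 2752×9463 − 2823×9225
So 9225⁻¹ ≡ −2823 ≡ 6640 (mod 9463).

6640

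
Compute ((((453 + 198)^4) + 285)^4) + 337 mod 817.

453 + 198 = 651
(651)^4 ≡ 264 (mod 817)
264 + 285 = 549
(549)^4 ≡ 282 (mod 817)
282 + 337 = 619

619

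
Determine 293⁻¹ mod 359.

Apply the Euclidean algorithm and back-substitute:
359 = 1·293 + 66
293 = 4·66 + 29
66 = 2·29 + 8
29 = 3·8 + 5
8 = 1·5 + 3
5 = 1·3 + 2
3 = 1·2 + 1
2 = 2·1 + 0
gcd(293, 359) = 1, so the inverse exists.
Back-substitute for 1:
1 = 1·3 − 1·2
  = −1·5 + 2·3
  = 2·8 − 3·5
  = −3·29 + 11·8
  = 11·66 − 25·29
  = −25·293 + 111·66
  = 111·359 − 136·293
So 293⁻¹ ≡ −136 ≡ 223 (mod 359).

223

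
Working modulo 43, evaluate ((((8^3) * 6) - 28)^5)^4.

24

(8)^3 ≡ 39 (mod 43)
39 * 6 = 234 ≡ 19 (mod 43)
19 - 28 = -9 ≡ 34 (mod 43)
(34)^5 ≡ 33 (mod 43)
(33)^4 ≡ 24 (mod 43)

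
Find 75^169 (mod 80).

169 in binary is 10101001, i.e. 169 = 128 + 32 + 8 + 1.
75^1 ≡ 75 (mod 80)
75^2 ≡ 75^2 = 5625 ≡ 25 (mod 80)
75^4 ≡ 25^2 = 625 ≡ 65 (mod 80)
75^8 ≡ 65^2 = 4225 ≡ 65 (mod 80)
75^16 ≡ 65^2 = 4225 ≡ 65 (mod 80)
75^32 ≡ 65^2 = 4225 ≡ 65 (mod 80)
75^64 ≡ 65^2 = 4225 ≡ 65 (mod 80)
75^128 ≡ 65^2 = 4225 ≡ 65 (mod 80)
75^169 = 75^128 * 75^32 * 75^8 * 75^1 ≡ 65 * 65 * 65 * 75 (mod 80).
Accumulate the product:
65 * 65 = 4225 ≡ 65
65 * 65 = 4225 ≡ 65
65 * 75 = 4875 ≡ 75

75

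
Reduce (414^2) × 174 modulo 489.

(414)^2 ≡ 246 (mod 489)
246 × 174 = 42804 ≡ 261 (mod 489)

261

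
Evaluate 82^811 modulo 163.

82

Compute successive squares:
811 in binary is 1100101011, i.e. 811 = 512 + 256 + 32 + 8 + 2 + 1.
82^1 ≡ 82 (mod 163)
82^2 ≡ 82^2 = 6724 ≡ 41 (mod 163)
82^4 ≡ 41^2 = 1681 ≡ 51 (mod 163)
82^8 ≡ 51^2 = 2601 ≡ 156 (mod 163)
82^16 ≡ 156^2 = 24336 ≡ 49 (mod 163)
82^32 ≡ 49^2 = 2401 ≡ 119 (mod 163)
82^64 ≡ 119^2 = 14161 ≡ 143 (mod 163)
82^128 ≡ 143^2 = 20449 ≡ 74 (mod 163)
82^256 ≡ 74^2 = 5476 ≡ 97 (mod 163)
82^512 ≡ 97^2 = 9409 ≡ 118 (mod 163)
82^811 = 82^512 * 82^256 * 82^32 * 82^8 * 82^2 * 82^1 ≡ 118 * 97 * 119 * 156 * 41 * 82 (mod 163).
Accumulate the product:
118 * 97 = 11446 ≡ 36
36 * 119 = 4284 ≡ 46
46 * 156 = 7176 ≡ 4
4 * 41 = 164 ≡ 1
1 * 82 = 82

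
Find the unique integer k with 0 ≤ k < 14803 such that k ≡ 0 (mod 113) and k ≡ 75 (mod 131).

113⁻¹ mod 131: 113*80 ≡ 1 (mod 131), so 113⁻¹ ≡ 80.
k = 0 + 113*((75 − 0)*80 mod 131) = 0 + 113*105 = 11865.

11865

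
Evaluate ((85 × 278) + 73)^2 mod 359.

85 × 278 = 23630 ≡ 295 (mod 359)
295 + 73 = 368 ≡ 9 (mod 359)
(9)^2 ≡ 81 (mod 359)

81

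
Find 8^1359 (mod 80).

Compute successive squares:
1359 in binary is 10101001111, i.e. 1359 = 1024 + 256 + 64 + 8 + 4 + 2 + 1.
8^1 ≡ 8 (mod 80)
8^2 ≡ 8^2 = 64 (mod 80)
8^4 ≡ 64^2 = 4096 ≡ 16 (mod 80)
8^8 ≡ 16^2 = 256 ≡ 16 (mod 80)
8^16 ≡ 16^2 = 256 ≡ 16 (mod 80)
8^32 ≡ 16^2 = 256 ≡ 16 (mod 80)
8^64 ≡ 16^2 = 256 ≡ 16 (mod 80)
8^128 ≡ 16^2 = 256 ≡ 16 (mod 80)
8^256 ≡ 16^2 = 256 ≡ 16 (mod 80)
8^512 ≡ 16^2 = 256 ≡ 16 (mod 80)
8^1024 ≡ 16^2 = 256 ≡ 16 (mod 80)
8^1359 = 8^1024 × 8^256 × 8^64 × 8^8 × 8^4 × 8^2 × 8^1 ≡ 16 × 16 × 16 × 16 × 16 × 64 × 8 (mod 80).
Accumulate the product:
16 × 16 = 256 ≡ 16
16 × 16 = 256 ≡ 16
16 × 16 = 256 ≡ 16
16 × 16 = 256 ≡ 16
16 × 64 = 1024 ≡ 64
64 × 8 = 512 ≡ 32

32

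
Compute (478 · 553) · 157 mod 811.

757

478 · 553 = 264334 ≡ 759 (mod 811)
759 · 157 = 119163 ≡ 757 (mod 811)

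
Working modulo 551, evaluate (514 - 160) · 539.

514 - 160 = 354
354 · 539 = 190806 ≡ 160 (mod 551)

160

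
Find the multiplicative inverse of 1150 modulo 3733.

3733 = 3*1150 + 283
1150 = 4*283 + 18
283 = 15*18 + 13
18 = 1*13 + 5
13 = 2*5 + 3
5 = 1*3 + 2
3 = 1*2 + 1
2 = 2*1 + 0
gcd(1150, 3733) = 1, so the inverse exists.
Back-substitute for 1:
1 = 1*3 − 1*2
  = −1*5 + 2*3
  = 2*13 − 5*5
  = −5*18 + 7*13
  = 7*283 − 110*18
  = −110*1150 + 447*283
  = 447*3733 − 1451*1150
So 1150⁻¹ ≡ −1451 ≡ 2282 (mod 3733).

2282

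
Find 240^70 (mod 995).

70 in binary is 1000110, i.e. 70 = 64 + 4 + 2.
240^1 ≡ 240 (mod 995)
240^2 ≡ 240^2 = 57600 ≡ 885 (mod 995)
240^4 ≡ 885^2 = 783225 ≡ 160 (mod 995)
240^8 ≡ 160^2 = 25600 ≡ 725 (mod 995)
240^16 ≡ 725^2 = 525625 ≡ 265 (mod 995)
240^32 ≡ 265^2 = 70225 ≡ 575 (mod 995)
240^64 ≡ 575^2 = 330625 ≡ 285 (mod 995)
240^70 = 240^64 * 240^4 * 240^2 ≡ 285 * 160 * 885 (mod 995).
Accumulate the product:
285 * 160 = 45600 ≡ 825
825 * 885 = 730125 ≡ 790

790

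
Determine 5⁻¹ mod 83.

50

83 = 16*5 + 3
5 = 1*3 + 2
3 = 1*2 + 1
2 = 2*1 + 0
gcd(5, 83) = 1, so the inverse exists.
Bézout: 1 = 2*83 − 33*5.
So 5⁻¹ ≡ −33 ≡ 50 (mod 83).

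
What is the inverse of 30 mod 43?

43 = 1×30 + 13
30 = 2×13 + 4
13 = 3×4 + 1
4 = 4×1 + 0
gcd(30, 43) = 1, so the inverse exists.
Bézout: 1 = 7×43 − 10×30.
So 30⁻¹ ≡ −10 ≡ 33 (mod 43).

33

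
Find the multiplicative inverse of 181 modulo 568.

477

Run the extended Euclidean algorithm:
568 = 3·181 + 25
181 = 7·25 + 6
25 = 4·6 + 1
6 = 6·1 + 0
gcd(181, 568) = 1, so the inverse exists.
Bézout: 1 = 29·568 − 91·181.
So 181⁻¹ ≡ −91 ≡ 477 (mod 568).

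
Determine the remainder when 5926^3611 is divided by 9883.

6768

Using repeated squaring:
3611 in binary is 111000011011, i.e. 3611 = 2048 + 1024 + 512 + 16 + 8 + 2 + 1.
5926^1 ≡ 5926 (mod 9883)
5926^2 ≡ 5926^2 = 35117476 ≡ 3177 (mod 9883)
5926^4 ≡ 3177^2 = 10093329 ≡ 2786 (mod 9883)
5926^8 ≡ 2786^2 = 7761796 ≡ 3641 (mod 9883)
5926^16 ≡ 3641^2 = 13256881 ≡ 3778 (mod 9883)
5926^32 ≡ 3778^2 = 14273284 ≡ 2232 (mod 9883)
5926^64 ≡ 2232^2 = 4981824 ≡ 792 (mod 9883)
5926^128 ≡ 792^2 = 627264 ≡ 4635 (mod 9883)
5926^256 ≡ 4635^2 = 21483225 ≡ 7466 (mod 9883)
5926^512 ≡ 7466^2 = 55741156 ≡ 1036 (mod 9883)
5926^1024 ≡ 1036^2 = 1073296 ≡ 5932 (mod 9883)
5926^2048 ≡ 5932^2 = 35188624 ≡ 5144 (mod 9883)
5926^3611 = 5926^2048 · 5926^1024 · 5926^512 · 5926^16 · 5926^8 · 5926^2 · 5926^1 ≡ 5144 · 5932 · 1036 · 3778 · 3641 · 3177 · 5926 (mod 9883).
Accumulate the product:
5144 · 5932 = 30514208 ≡ 5387
5387 · 1036 = 5580932 ≡ 6920
6920 · 3778 = 26143760 ≡ 3225
3225 · 3641 = 11742225 ≡ 1221
1221 · 3177 = 3879117 ≡ 4981
4981 · 5926 = 29517406 ≡ 6768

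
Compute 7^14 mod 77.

14

By square-and-multiply:
7^1 ≡ 7 (mod 77)
7^2 ≡ 7^2 = 49 (mod 77)
7^4 ≡ 49^2 = 2401 ≡ 14 (mod 77)
7^8 ≡ 14^2 = 196 ≡ 42 (mod 77)
7^14 = 7^8 * 7^4 * 7^2 ≡ 42 * 14 * 49 (mod 77).
Accumulate the product:
42 * 14 = 588 ≡ 49
49 * 49 = 2401 ≡ 14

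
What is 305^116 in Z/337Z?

305^1 ≡ 305 (mod 337)
305^2 ≡ 305^2 = 93025 ≡ 13 (mod 337)
305^4 ≡ 13^2 = 169 (mod 337)
305^8 ≡ 169^2 = 28561 ≡ 253 (mod 337)
305^16 ≡ 253^2 = 64009 ≡ 316 (mod 337)
305^32 ≡ 316^2 = 99856 ≡ 104 (mod 337)
305^64 ≡ 104^2 = 10816 ≡ 32 (mod 337)
305^116 = 305^64 × 305^32 × 305^16 × 305^4 ≡ 32 × 104 × 316 × 169 (mod 337).
Accumulate the product:
32 × 104 = 3328 ≡ 295
295 × 316 = 93220 ≡ 208
208 × 169 = 35152 ≡ 104

104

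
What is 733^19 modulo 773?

By square-and-multiply:
733^1 ≡ 733 (mod 773)
733^2 ≡ 733^2 = 537289 ≡ 54 (mod 773)
733^4 ≡ 54^2 = 2916 ≡ 597 (mod 773)
733^8 ≡ 597^2 = 356409 ≡ 56 (mod 773)
733^16 ≡ 56^2 = 3136 ≡ 44 (mod 773)
733^19 = 733^16 × 733^2 × 733^1 ≡ 44 × 54 × 733 (mod 773).
Accumulate the product:
44 × 54 = 2376 ≡ 57
57 × 733 = 41781 ≡ 39

39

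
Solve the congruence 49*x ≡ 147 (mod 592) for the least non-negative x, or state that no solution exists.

gcd(49, 592) = 1, so a unique solution mod 592 exists.
49⁻¹ ≡ 145 (mod 592).
x ≡ 145*147 ≡ 3 (mod 592).

3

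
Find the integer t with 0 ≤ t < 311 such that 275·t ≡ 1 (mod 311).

311 = 1*275 + 36
275 = 7*36 + 23
36 = 1*23 + 13
23 = 1*13 + 10
13 = 1*10 + 3
10 = 3*3 + 1
3 = 3*1 + 0
gcd(275, 311) = 1, so the inverse exists.
Back-substitute for 1:
1 = 1*10 − 3*3
  = −3*13 + 4*10
  = 4*23 − 7*13
  = −7*36 + 11*23
  = 11*275 − 84*36
  = −84*311 + 95*275
So 275⁻¹ ≡ 95 (mod 311).

95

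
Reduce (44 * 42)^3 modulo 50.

44 * 42 = 1848 ≡ 48 (mod 50)
(48)^3 ≡ 42 (mod 50)

42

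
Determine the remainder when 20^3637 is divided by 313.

130

Using repeated squaring:
3637 in binary is 111000110101, i.e. 3637 = 2048 + 1024 + 512 + 32 + 16 + 4 + 1.
20^1 ≡ 20 (mod 313)
20^2 ≡ 20^2 = 400 ≡ 87 (mod 313)
20^4 ≡ 87^2 = 7569 ≡ 57 (mod 313)
20^8 ≡ 57^2 = 3249 ≡ 119 (mod 313)
20^16 ≡ 119^2 = 14161 ≡ 76 (mod 313)
20^32 ≡ 76^2 = 5776 ≡ 142 (mod 313)
20^64 ≡ 142^2 = 20164 ≡ 132 (mod 313)
20^128 ≡ 132^2 = 17424 ≡ 209 (mod 313)
20^256 ≡ 209^2 = 43681 ≡ 174 (mod 313)
20^512 ≡ 174^2 = 30276 ≡ 228 (mod 313)
20^1024 ≡ 228^2 = 51984 ≡ 26 (mod 313)
20^2048 ≡ 26^2 = 676 ≡ 50 (mod 313)
20^3637 = 20^2048 · 20^1024 · 20^512 · 20^32 · 20^16 · 20^4 · 20^1 ≡ 50 · 26 · 228 · 142 · 76 · 57 · 20 (mod 313).
Accumulate the product:
50 · 26 = 1300 ≡ 48
48 · 228 = 10944 ≡ 302
302 · 142 = 42884 ≡ 3
3 · 76 = 228
228 · 57 = 12996 ≡ 163
163 · 20 = 3260 ≡ 130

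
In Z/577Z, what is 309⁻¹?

Apply the Euclidean algorithm and back-substitute:
577 = 1·309 + 268
309 = 1·268 + 41
268 = 6·41 + 22
41 = 1·22 + 19
22 = 1·19 + 3
19 = 6·3 + 1
3 = 3·1 + 0
gcd(309, 577) = 1, so the inverse exists.
Bézout: 1 = −98·577 + 183·309.
So 309⁻¹ ≡ 183 (mod 577).

183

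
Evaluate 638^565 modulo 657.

638^1 ≡ 638 (mod 657)
638^2 ≡ 638^2 = 407044 ≡ 361 (mod 657)
638^4 ≡ 361^2 = 130321 ≡ 235 (mod 657)
638^8 ≡ 235^2 = 55225 ≡ 37 (mod 657)
638^16 ≡ 37^2 = 1369 ≡ 55 (mod 657)
638^32 ≡ 55^2 = 3025 ≡ 397 (mod 657)
638^64 ≡ 397^2 = 157609 ≡ 586 (mod 657)
638^128 ≡ 586^2 = 343396 ≡ 442 (mod 657)
638^256 ≡ 442^2 = 195364 ≡ 235 (mod 657)
638^512 ≡ 235^2 = 55225 ≡ 37 (mod 657)
638^565 = 638^512 * 638^32 * 638^16 * 638^4 * 638^1 ≡ 37 * 397 * 55 * 235 * 638 (mod 657).
Accumulate the product:
37 * 397 = 14689 ≡ 235
235 * 55 = 12925 ≡ 442
442 * 235 = 103870 ≡ 64
64 * 638 = 40832 ≡ 98

98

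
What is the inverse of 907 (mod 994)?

Run the extended Euclidean algorithm:
994 = 1·907 + 87
907 = 10·87 + 37
87 = 2·37 + 13
37 = 2·13 + 11
13 = 1·11 + 2
11 = 5·2 + 1
2 = 2·1 + 0
gcd(907, 994) = 1, so the inverse exists.
Back-substitute for 1:
1 = 1·11 − 5·2
  = −5·13 + 6·11
  = 6·37 − 17·13
  = −17·87 + 40·37
  = 40·907 − 417·87
  = −417·994 + 457·907
So 907⁻¹ ≡ 457 (mod 994).

457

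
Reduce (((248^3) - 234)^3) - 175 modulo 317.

251

(248)^3 ≡ 220 (mod 317)
220 - 234 = -14 ≡ 303 (mod 317)
(303)^3 ≡ 109 (mod 317)
109 - 175 = -66 ≡ 251 (mod 317)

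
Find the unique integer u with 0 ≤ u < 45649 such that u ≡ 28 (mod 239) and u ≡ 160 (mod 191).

239⁻¹ mod 191: 239·4 ≡ 1 (mod 191), so 239⁻¹ ≡ 4.
u = 28 + 239·((160 − 28)·4 mod 191) = 28 + 239·146 = 34922.
Check: 34922 mod 239 = 28, 34922 mod 191 = 160. ✓

34922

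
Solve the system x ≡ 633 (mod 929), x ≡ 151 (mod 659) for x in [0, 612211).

929⁻¹ mod 659: 929×515 ≡ 1 (mod 659), so 929⁻¹ ≡ 515.
x = 633 + 929×((151 − 633)×515 mod 659) = 633 + 929×213 = 198510.

198510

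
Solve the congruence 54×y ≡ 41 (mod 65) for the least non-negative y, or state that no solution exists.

14

gcd(54, 65) = 1, so a unique solution mod 65 exists.
54⁻¹ ≡ 59 (mod 65).
y ≡ 59×41 ≡ 14 (mod 65).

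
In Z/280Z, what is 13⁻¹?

237

Run the extended Euclidean algorithm:
280 = 21×13 + 7
13 = 1×7 + 6
7 = 1×6 + 1
6 = 6×1 + 0
gcd(13, 280) = 1, so the inverse exists.
Bézout: 1 = 2×280 − 43×13.
So 13⁻¹ ≡ −43 ≡ 237 (mod 280).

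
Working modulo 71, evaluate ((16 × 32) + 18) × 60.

16 × 32 = 512 ≡ 15 (mod 71)
15 + 18 = 33
33 × 60 = 1980 ≡ 63 (mod 71)

63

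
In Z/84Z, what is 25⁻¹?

37

84 = 3×25 + 9
25 = 2×9 + 7
9 = 1×7 + 2
7 = 3×2 + 1
2 = 2×1 + 0
gcd(25, 84) = 1, so the inverse exists.
Back-substitute for 1:
1 = 1×7 − 3×2
  = −3×9 + 4×7
  = 4×25 − 11×9
  = −11×84 + 37×25
So 25⁻¹ ≡ 37 (mod 84).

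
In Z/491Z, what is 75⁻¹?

419

491 = 6×75 + 41
75 = 1×41 + 34
41 = 1×34 + 7
34 = 4×7 + 6
7 = 1×6 + 1
6 = 6×1 + 0
gcd(75, 491) = 1, so the inverse exists.
Back-substitute for 1:
1 = 1×7 − 1×6
  = −1×34 + 5×7
  = 5×41 − 6×34
  = −6×75 + 11×41
  = 11×491 − 72×75
So 75⁻¹ ≡ −72 ≡ 419 (mod 491).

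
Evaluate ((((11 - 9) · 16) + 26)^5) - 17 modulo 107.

26

11 - 9 = 2
2 · 16 = 32
32 + 26 = 58
(58)^5 ≡ 43 (mod 107)
43 - 17 = 26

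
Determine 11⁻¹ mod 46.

21

Run the extended Euclidean algorithm:
46 = 4*11 + 2
11 = 5*2 + 1
2 = 2*1 + 0
gcd(11, 46) = 1, so the inverse exists.
Back-substitute for 1:
1 = 1*11 − 5*2
  = −5*46 + 21*11
So 11⁻¹ ≡ 21 (mod 46).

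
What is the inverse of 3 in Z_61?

By the extended Euclidean algorithm:
61 = 20·3 + 1
3 = 3·1 + 0
gcd(3, 61) = 1, so the inverse exists.
Bézout: 1 = 1·61 − 20·3.
So 3⁻¹ ≡ −20 ≡ 41 (mod 61).

41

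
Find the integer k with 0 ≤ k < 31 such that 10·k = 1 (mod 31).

28

31 = 3*10 + 1
10 = 10*1 + 0
gcd(10, 31) = 1, so the inverse exists.
Bézout: 1 = 1*31 − 3*10.
So 10⁻¹ ≡ −3 ≡ 28 (mod 31).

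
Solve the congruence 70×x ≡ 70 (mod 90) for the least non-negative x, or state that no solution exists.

gcd(70, 90) = 10, and 10 | 70, so solutions exist.
Divide through by 10: 7×x ≡ 7 mod 9.
7⁻¹ ≡ 4 (mod 9).
x ≡ 4×7 ≡ 1 (mod 9).
The smallest non-negative solution is x = 1.

1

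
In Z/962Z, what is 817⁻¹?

962 = 1·817 + 145
817 = 5·145 + 92
145 = 1·92 + 53
92 = 1·53 + 39
53 = 1·39 + 14
39 = 2·14 + 11
14 = 1·11 + 3
11 = 3·3 + 2
3 = 1·2 + 1
2 = 2·1 + 0
gcd(817, 962) = 1, so the inverse exists.
Bézout: 1 = 293·962 − 345·817.
So 817⁻¹ ≡ −345 ≡ 617 (mod 962).

617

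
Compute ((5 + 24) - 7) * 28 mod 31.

5 + 24 = 29
29 - 7 = 22
22 * 28 = 616 ≡ 27 (mod 31)

27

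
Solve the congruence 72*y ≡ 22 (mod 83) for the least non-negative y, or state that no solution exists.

gcd(72, 83) = 1, so a unique solution mod 83 exists.
72⁻¹ ≡ 15 (mod 83).
y ≡ 15*22 ≡ 81 (mod 83).

81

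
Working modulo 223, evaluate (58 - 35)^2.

58 - 35 = 23
(23)^2 ≡ 83 (mod 223)

83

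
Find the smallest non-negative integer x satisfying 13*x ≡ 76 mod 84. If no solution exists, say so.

64

gcd(13, 84) = 1, so a unique solution mod 84 exists.
13⁻¹ ≡ 13 (mod 84).
x ≡ 13*76 ≡ 64 (mod 84).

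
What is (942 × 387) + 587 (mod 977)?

720

942 × 387 = 364554 ≡ 133 (mod 977)
133 + 587 = 720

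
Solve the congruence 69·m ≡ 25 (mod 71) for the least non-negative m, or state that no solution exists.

gcd(69, 71) = 1, so a unique solution mod 71 exists.
69⁻¹ ≡ 35 (mod 71).
m ≡ 35·25 ≡ 23 (mod 71).

23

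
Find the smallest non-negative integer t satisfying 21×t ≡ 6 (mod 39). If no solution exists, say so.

4

gcd(21, 39) = 3, and 3 | 6, so solutions exist.
Divide through by 3: 7×t ≡ 2 mod 13.
7⁻¹ ≡ 2 (mod 13).
t ≡ 2×2 ≡ 4 (mod 13).
The smallest non-negative solution is t = 4.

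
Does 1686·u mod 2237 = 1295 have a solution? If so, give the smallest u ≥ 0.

gcd(1686, 2237) = 1, so a unique solution mod 2237 exists.
1686⁻¹ ≡ 678 (mod 2237).
u ≡ 678·1295 ≡ 1106 (mod 2237).

1106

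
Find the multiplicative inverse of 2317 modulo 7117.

Apply the Euclidean algorithm and back-substitute:
7117 = 3·2317 + 166
2317 = 13·166 + 159
166 = 1·159 + 7
159 = 22·7 + 5
7 = 1·5 + 2
5 = 2·2 + 1
2 = 2·1 + 0
gcd(2317, 7117) = 1, so the inverse exists.
Back-substitute for 1:
1 = 1·5 − 2·2
  = −2·7 + 3·5
  = 3·159 − 68·7
  = −68·166 + 71·159
  = 71·2317 − 991·166
  = −991·7117 + 3044·2317
So 2317⁻¹ ≡ 3044 (mod 7117).

3044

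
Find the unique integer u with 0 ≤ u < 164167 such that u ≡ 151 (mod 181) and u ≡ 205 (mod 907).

181⁻¹ mod 907: 181·451 ≡ 1 (mod 907), so 181⁻¹ ≡ 451.
u = 151 + 181·((205 − 151)·451 mod 907) = 151 + 181·772 = 139883.

139883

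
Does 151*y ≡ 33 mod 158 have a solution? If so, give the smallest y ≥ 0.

63

gcd(151, 158) = 1, so a unique solution mod 158 exists.
151⁻¹ ≡ 45 (mod 158).
y ≡ 45*33 ≡ 63 (mod 158).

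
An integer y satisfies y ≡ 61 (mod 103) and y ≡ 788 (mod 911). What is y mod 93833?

36317

103⁻¹ mod 911: 103×513 ≡ 1 (mod 911), so 103⁻¹ ≡ 513.
y = 61 + 103×((788 − 61)×513 mod 911) = 61 + 103×352 = 36317.
Check: 36317 mod 103 = 61, 36317 mod 911 = 788. ✓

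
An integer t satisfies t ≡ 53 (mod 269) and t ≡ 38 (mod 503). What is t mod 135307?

19152

269⁻¹ mod 503: 269×230 ≡ 1 (mod 503), so 269⁻¹ ≡ 230.
t = 53 + 269×((38 − 53)×230 mod 503) = 53 + 269×71 = 19152.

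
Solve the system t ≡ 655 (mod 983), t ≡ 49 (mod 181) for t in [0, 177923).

983⁻¹ mod 181: 983·123 ≡ 1 (mod 181), so 983⁻¹ ≡ 123.
t = 655 + 983·((49 − 655)·123 mod 181) = 655 + 983·34 = 34077.

34077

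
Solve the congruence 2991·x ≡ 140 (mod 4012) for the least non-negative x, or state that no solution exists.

gcd(2991, 4012) = 1, so a unique solution mod 4012 exists.
2991⁻¹ ≡ 3399 (mod 4012).
x ≡ 3399·140 ≡ 2444 (mod 4012).

2444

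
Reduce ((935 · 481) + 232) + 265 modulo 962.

16

935 · 481 = 449735 ≡ 481 (mod 962)
481 + 232 = 713
713 + 265 = 978 ≡ 16 (mod 962)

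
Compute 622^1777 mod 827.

186

622^1 ≡ 622 (mod 827)
622^2 ≡ 622^2 = 386884 ≡ 675 (mod 827)
622^4 ≡ 675^2 = 455625 ≡ 775 (mod 827)
622^8 ≡ 775^2 = 600625 ≡ 223 (mod 827)
622^16 ≡ 223^2 = 49729 ≡ 109 (mod 827)
622^32 ≡ 109^2 = 11881 ≡ 303 (mod 827)
622^64 ≡ 303^2 = 91809 ≡ 12 (mod 827)
622^128 ≡ 12^2 = 144 (mod 827)
622^256 ≡ 144^2 = 20736 ≡ 61 (mod 827)
622^512 ≡ 61^2 = 3721 ≡ 413 (mod 827)
622^1024 ≡ 413^2 = 170569 ≡ 207 (mod 827)
622^1777 = 622^1024 * 622^512 * 622^128 * 622^64 * 622^32 * 622^16 * 622^1 ≡ 207 * 413 * 144 * 12 * 303 * 109 * 622 (mod 827).
Accumulate the product:
207 * 413 = 85491 ≡ 310
310 * 144 = 44640 ≡ 809
809 * 12 = 9708 ≡ 611
611 * 303 = 185133 ≡ 712
712 * 109 = 77608 ≡ 697
697 * 622 = 433534 ≡ 186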